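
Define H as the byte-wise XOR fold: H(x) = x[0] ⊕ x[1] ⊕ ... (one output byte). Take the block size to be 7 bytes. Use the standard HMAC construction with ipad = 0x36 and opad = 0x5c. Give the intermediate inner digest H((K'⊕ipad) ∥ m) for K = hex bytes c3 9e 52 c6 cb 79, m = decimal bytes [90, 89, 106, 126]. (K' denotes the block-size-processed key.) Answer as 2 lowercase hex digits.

Key hex bytes c3 9e 52 c6 cb 79 is 6 bytes ≤ B = 7; zero-pad to 7 bytes: K' = c3 9e 52 c6 cb 79 00.
K' ⊕ ipad = f5 a8 64 f0 fd 4f 36.
Inner input = f5 a8 64 f0 fd 4f 36 ∥ 5a 59 6a 7e.
Inner hash: XOR f5⊕a8⊕64⊕f0⊕fd⊕4f⊕36⊕5a⊕59⊕6a⊕7e = 5a.

5a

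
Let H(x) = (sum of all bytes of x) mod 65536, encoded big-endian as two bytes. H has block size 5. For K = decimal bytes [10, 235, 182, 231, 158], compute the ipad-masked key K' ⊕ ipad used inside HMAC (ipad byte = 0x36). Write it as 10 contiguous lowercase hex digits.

3cdd80d1a8

Key decimal bytes [10, 235, 182, 231, 158] = 0a eb b6 e7 9e is exactly B = 5 bytes: K' = 0a eb b6 e7 9e.
XOR each byte with 0x36: 0a⊕36=3c, eb⊕36=dd, b6⊕36=80, e7⊕36=d1, 9e⊕36=a8.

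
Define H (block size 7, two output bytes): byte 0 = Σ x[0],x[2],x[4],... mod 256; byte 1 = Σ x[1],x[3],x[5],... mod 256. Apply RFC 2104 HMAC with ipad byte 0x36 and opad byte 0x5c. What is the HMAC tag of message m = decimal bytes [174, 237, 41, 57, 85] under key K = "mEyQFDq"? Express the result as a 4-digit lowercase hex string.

Key "mEyQFDq" = 6d 45 79 51 46 44 71 is exactly B = 7 bytes: K' = 6d 45 79 51 46 44 71.
K' ⊕ ipad = 5b 73 4f 67 70 72 47.  K' ⊕ opad = 31 19 25 0d 1a 18 2d.
Inner input = (K'⊕ipad) ∥ m = 5b 73 4f 67 70 72 47 ∥ ae ed 29 39 55.
Inner hash: even-index sum = 647 mod 256 = 135; odd-index sum = 632 mod 256 = 120 → 87 78.
Outer input = (K'⊕opad) ∥ inner = 31 19 25 0d 1a 18 2d ∥ 87 78.
Outer hash (tag): even-index sum = 277 mod 256 = 21; odd-index sum = 197 mod 256 = 197 → 15 c5.

15c5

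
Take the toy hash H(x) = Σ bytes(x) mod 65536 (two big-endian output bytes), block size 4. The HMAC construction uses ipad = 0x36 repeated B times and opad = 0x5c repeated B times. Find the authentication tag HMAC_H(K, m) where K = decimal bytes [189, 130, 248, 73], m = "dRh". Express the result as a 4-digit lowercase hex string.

0325

Key decimal bytes [189, 130, 248, 73] = bd 82 f8 49 is exactly B = 4 bytes: K' = bd 82 f8 49.
K' ⊕ ipad = 8b b4 ce 7f.  K' ⊕ opad = e1 de a4 15.
Inner input = (K'⊕ipad) ∥ m = 8b b4 ce 7f ∥ 64 52 68.
Inner hash: sum = 139+180+206+127+100+82+104 = 938 → 03 aa.
Outer input = (K'⊕opad) ∥ inner = e1 de a4 15 ∥ 03 aa.
Outer hash (tag): sum = 225+222+164+21+3+170 = 805 → 03 25.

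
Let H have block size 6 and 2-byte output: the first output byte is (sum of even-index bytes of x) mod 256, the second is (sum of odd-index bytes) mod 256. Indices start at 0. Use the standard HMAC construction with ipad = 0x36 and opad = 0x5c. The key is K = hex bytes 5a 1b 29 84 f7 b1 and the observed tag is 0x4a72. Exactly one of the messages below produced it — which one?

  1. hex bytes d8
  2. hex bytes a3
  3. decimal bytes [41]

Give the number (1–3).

Key hex bytes 5a 1b 29 84 f7 b1 is exactly B = 6 bytes: K' = 5a 1b 29 84 f7 b1.
K' ⊕ ipad = 6c 2d 1f b2 c1 87; K' ⊕ opad = 06 47 75 d8 ab ed.
m1: inner = H(6c 2d 1f b2 c1 87 d8) = 24 66; tag = H(06 47 75 d8 ab ed 24 66) = 4a72 ← matches
m2: inner = H(6c 2d 1f b2 c1 87 a3) = ef 66; tag = H(06 47 75 d8 ab ed ef 66) = 1572
m3: inner = H(6c 2d 1f b2 c1 87 29) = 75 66; tag = H(06 47 75 d8 ab ed 75 66) = 9b72

1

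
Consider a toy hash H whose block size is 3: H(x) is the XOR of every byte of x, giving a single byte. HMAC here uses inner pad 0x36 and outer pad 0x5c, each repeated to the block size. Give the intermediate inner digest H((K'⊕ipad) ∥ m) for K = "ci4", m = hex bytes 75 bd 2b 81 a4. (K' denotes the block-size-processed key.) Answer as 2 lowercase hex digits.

Key "ci4" = 63 69 34 is exactly B = 3 bytes: K' = 63 69 34.
K' ⊕ ipad = 55 5f 02.
Inner input = 55 5f 02 ∥ 75 bd 2b 81 a4.
Inner hash: XOR 55⊕5f⊕02⊕75⊕bd⊕2b⊕81⊕a4 = ce.

ce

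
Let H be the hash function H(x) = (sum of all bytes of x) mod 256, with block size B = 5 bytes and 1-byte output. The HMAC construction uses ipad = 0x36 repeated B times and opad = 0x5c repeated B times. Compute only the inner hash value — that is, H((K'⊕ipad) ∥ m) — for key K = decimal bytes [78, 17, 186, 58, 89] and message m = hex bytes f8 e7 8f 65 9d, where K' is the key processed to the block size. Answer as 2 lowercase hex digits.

16

Key decimal bytes [78, 17, 186, 58, 89] = 4e 11 ba 3a 59 is exactly B = 5 bytes: K' = 4e 11 ba 3a 59.
K' ⊕ ipad = 78 27 8c 0c 6f.
Inner input = 78 27 8c 0c 6f ∥ f8 e7 8f 65 9d.
Inner hash: sum = 120+39+140+12+111+248+231+143+101+157 = 1302; mod 256 = 22 → 16.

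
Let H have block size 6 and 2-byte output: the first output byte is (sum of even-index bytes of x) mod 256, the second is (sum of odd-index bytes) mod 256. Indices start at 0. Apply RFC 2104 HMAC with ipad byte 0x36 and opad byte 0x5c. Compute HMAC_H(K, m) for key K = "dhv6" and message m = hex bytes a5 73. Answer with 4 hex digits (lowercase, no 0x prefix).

Key "dhv6" = 64 68 76 36 is 4 bytes ≤ B = 6; zero-pad to 6 bytes: K' = 64 68 76 36 00 00.
K' ⊕ ipad = 52 5e 40 00 36 36.  K' ⊕ opad = 38 34 2a 6a 5c 5c.
Inner input = (K'⊕ipad) ∥ m = 52 5e 40 00 36 36 ∥ a5 73.
Inner hash: even-index sum = 365 mod 256 = 109; odd-index sum = 263 mod 256 = 7 → 6d 07.
Outer input = (K'⊕opad) ∥ inner = 38 34 2a 6a 5c 5c ∥ 6d 07.
Outer hash (tag): even-index sum = 299 mod 256 = 43; odd-index sum = 257 mod 256 = 1 → 2b 01.

2b01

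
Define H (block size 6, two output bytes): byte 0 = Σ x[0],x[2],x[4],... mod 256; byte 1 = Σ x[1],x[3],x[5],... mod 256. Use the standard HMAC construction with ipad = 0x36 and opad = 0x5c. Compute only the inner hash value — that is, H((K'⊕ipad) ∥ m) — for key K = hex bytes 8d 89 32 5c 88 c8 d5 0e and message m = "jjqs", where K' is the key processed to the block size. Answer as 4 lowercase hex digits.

71d6

Key hex bytes 8d 89 32 5c 88 c8 d5 0e is 8 bytes > B = 6, so hash it first: H(key) = 1c bb, then zero-pad to 6 bytes: K' = 1c bb 00 00 00 00.
K' ⊕ ipad = 2a 8d 36 36 36 36.
Inner input = 2a 8d 36 36 36 36 ∥ 6a 6a 71 73.
Inner hash: even-index sum = 369 mod 256 = 113; odd-index sum = 470 mod 256 = 214 → 71 d6.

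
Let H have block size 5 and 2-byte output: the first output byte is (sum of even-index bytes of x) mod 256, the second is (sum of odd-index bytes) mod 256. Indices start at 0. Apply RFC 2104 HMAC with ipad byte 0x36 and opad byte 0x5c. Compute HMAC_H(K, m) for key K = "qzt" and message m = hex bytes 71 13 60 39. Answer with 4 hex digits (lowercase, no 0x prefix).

048d

Key "qzt" = 71 7a 74 is 3 bytes ≤ B = 5; zero-pad to 5 bytes: K' = 71 7a 74 00 00.
K' ⊕ ipad = 47 4c 42 36 36.  K' ⊕ opad = 2d 26 28 5c 5c.
Inner input = (K'⊕ipad) ∥ m = 47 4c 42 36 36 ∥ 71 13 60 39.
Inner hash: even-index sum = 267 mod 256 = 11; odd-index sum = 339 mod 256 = 83 → 0b 53.
Outer input = (K'⊕opad) ∥ inner = 2d 26 28 5c 5c ∥ 0b 53.
Outer hash (tag): even-index sum = 260 mod 256 = 4; odd-index sum = 141 mod 256 = 141 → 04 8d.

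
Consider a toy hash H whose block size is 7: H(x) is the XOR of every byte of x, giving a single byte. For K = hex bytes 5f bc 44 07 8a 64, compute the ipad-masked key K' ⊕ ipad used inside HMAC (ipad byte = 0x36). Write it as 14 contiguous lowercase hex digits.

698a7231bc5236

Key hex bytes 5f bc 44 07 8a 64 is 6 bytes ≤ B = 7; zero-pad to 7 bytes: K' = 5f bc 44 07 8a 64 00.
XOR each byte with 0x36: 5f⊕36=69, bc⊕36=8a, 44⊕36=72, 07⊕36=31, 8a⊕36=bc, 64⊕36=52, 00⊕36=36.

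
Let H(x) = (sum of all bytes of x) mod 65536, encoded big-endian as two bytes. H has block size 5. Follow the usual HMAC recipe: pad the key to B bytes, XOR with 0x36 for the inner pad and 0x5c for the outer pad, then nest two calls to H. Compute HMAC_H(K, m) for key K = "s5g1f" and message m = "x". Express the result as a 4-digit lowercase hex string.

Key "s5g1f" = 73 35 67 31 66 is exactly B = 5 bytes: K' = 73 35 67 31 66.
K' ⊕ ipad = 45 03 51 07 50.  K' ⊕ opad = 2f 69 3b 6d 3a.
Inner input = (K'⊕ipad) ∥ m = 45 03 51 07 50 ∥ 78.
Inner hash: sum = 69+3+81+7+80+120 = 360 → 01 68.
Outer input = (K'⊕opad) ∥ inner = 2f 69 3b 6d 3a ∥ 01 68.
Outer hash (tag): sum = 47+105+59+109+58+1+104 = 483 → 01 e3.

01e3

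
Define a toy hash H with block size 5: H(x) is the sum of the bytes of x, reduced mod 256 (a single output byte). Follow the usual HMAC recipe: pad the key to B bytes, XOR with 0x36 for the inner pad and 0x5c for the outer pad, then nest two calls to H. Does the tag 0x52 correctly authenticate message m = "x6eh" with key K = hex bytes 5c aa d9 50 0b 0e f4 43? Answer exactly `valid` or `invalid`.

Key hex bytes 5c aa d9 50 0b 0e f4 43 is 8 bytes > B = 5, so hash it first: H(key) = 7f, then zero-pad to 5 bytes: K' = 7f 00 00 00 00.
K' ⊕ ipad = 49 36 36 36 36; K' ⊕ opad = 23 5c 5c 5c 5c.
Inner hash: sum = 73+54+54+54+54+120+54+101+104 = 668; mod 256 = 156 → 9c.
Outer hash (recomputed tag): sum = 35+92+92+92+92+156 = 559; mod 256 = 47 → 2f.
Recomputed tag = 2f; claimed = 52 → mismatch.

invalid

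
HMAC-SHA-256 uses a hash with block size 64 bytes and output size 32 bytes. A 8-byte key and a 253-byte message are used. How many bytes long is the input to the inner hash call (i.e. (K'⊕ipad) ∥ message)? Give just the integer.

317

Key is 8 ≤ 64 bytes, zero-padded: |K'| = 64.
Inner input = (K'⊕ipad) ∥ m → 64 + 253 = 317 bytes.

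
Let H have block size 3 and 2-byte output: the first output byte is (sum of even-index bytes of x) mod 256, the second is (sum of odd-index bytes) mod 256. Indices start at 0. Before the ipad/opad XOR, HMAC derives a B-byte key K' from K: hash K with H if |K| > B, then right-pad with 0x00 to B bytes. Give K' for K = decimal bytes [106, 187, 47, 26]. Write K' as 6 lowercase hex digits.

99d500

|K| = 4 > B = 3, so first hash the key.
H(K): even-index sum = 153 mod 256 = 153; odd-index sum = 213 mod 256 = 213 → 99 d5.
Zero-pad H(K) = 99 d5 to 3 bytes: K' = 99 d5 00.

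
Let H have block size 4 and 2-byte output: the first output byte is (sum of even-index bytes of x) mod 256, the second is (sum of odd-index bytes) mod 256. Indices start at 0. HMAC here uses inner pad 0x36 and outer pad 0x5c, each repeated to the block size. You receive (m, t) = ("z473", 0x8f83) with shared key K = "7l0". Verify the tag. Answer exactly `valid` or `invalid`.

valid

Key "7l0" = 37 6c 30 is 3 bytes ≤ B = 4; zero-pad to 4 bytes: K' = 37 6c 30 00.
K' ⊕ ipad = 01 5a 06 36; K' ⊕ opad = 6b 30 6c 5c.
Inner hash: even-index sum = 184 mod 256 = 184; odd-index sum = 247 mod 256 = 247 → b8 f7.
Outer hash (recomputed tag): even-index sum = 399 mod 256 = 143; odd-index sum = 387 mod 256 = 131 → 8f 83.
Recomputed tag = 8f83; claimed = 8f83 → match.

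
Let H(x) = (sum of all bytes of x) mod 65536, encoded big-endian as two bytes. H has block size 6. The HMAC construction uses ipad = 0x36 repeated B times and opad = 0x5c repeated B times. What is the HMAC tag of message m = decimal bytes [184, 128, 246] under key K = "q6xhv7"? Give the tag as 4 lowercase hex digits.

01e9

Key "q6xhv7" = 71 36 78 68 76 37 is exactly B = 6 bytes: K' = 71 36 78 68 76 37.
K' ⊕ ipad = 47 00 4e 5e 40 01.  K' ⊕ opad = 2d 6a 24 34 2a 6b.
Inner input = (K'⊕ipad) ∥ m = 47 00 4e 5e 40 01 ∥ b8 80 f6.
Inner hash: sum = 71+0+78+94+64+1+184+128+246 = 866 → 03 62.
Outer input = (K'⊕opad) ∥ inner = 2d 6a 24 34 2a 6b ∥ 03 62.
Outer hash (tag): sum = 45+106+36+52+42+107+3+98 = 489 → 01 e9.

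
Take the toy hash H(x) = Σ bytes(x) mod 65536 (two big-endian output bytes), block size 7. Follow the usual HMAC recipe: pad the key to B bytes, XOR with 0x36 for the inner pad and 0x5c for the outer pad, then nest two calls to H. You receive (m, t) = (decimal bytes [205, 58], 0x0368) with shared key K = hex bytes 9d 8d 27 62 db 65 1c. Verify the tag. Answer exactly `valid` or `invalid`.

Key hex bytes 9d 8d 27 62 db 65 1c is exactly B = 7 bytes: K' = 9d 8d 27 62 db 65 1c.
K' ⊕ ipad = ab bb 11 54 ed 53 2a; K' ⊕ opad = c1 d1 7b 3e 87 39 40.
Inner hash: sum = 171+187+17+84+237+83+42+205+58 = 1084 → 04 3c.
Outer hash (recomputed tag): sum = 193+209+123+62+135+57+64+4+60 = 907 → 03 8b.
Recomputed tag = 038b; claimed = 0368 → mismatch.

invalid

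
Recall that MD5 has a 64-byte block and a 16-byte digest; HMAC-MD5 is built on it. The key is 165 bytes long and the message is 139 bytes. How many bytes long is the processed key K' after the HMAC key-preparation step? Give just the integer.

64

Key is 165 > 64 bytes, so it is hashed to 16 bytes then zero-padded to 64: |K'| = 64.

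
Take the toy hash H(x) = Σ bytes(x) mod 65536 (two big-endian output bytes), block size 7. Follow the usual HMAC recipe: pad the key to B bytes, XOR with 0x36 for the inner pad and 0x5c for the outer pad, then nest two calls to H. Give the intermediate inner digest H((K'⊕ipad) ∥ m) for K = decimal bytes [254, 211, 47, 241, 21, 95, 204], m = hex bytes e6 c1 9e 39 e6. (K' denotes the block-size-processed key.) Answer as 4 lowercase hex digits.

Key decimal bytes [254, 211, 47, 241, 21, 95, 204] = fe d3 2f f1 15 5f cc is exactly B = 7 bytes: K' = fe d3 2f f1 15 5f cc.
K' ⊕ ipad = c8 e5 19 c7 23 69 fa.
Inner input = c8 e5 19 c7 23 69 fa ∥ e6 c1 9e 39 e6.
Inner hash: sum = 200+229+25+199+35+105+250+230+193+158+57+230 = 1911 → 07 77.

0777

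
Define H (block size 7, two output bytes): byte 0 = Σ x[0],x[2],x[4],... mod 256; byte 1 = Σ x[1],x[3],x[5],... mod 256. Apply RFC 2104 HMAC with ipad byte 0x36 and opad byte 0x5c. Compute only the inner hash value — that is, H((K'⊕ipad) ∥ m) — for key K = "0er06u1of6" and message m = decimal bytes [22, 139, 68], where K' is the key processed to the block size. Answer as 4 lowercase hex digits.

865f

Key "0er06u1of6" = 30 65 72 30 36 75 31 6f 66 36 is 10 bytes > B = 7, so hash it first: H(key) = 6f af, then zero-pad to 7 bytes: K' = 6f af 00 00 00 00 00.
K' ⊕ ipad = 59 99 36 36 36 36 36.
Inner input = 59 99 36 36 36 36 36 ∥ 16 8b 44.
Inner hash: even-index sum = 390 mod 256 = 134; odd-index sum = 351 mod 256 = 95 → 86 5f.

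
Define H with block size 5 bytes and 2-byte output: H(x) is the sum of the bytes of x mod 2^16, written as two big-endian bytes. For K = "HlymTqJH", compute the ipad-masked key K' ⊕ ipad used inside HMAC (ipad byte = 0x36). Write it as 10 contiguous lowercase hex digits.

Key "HlymTqJH" = 48 6c 79 6d 54 71 4a 48 is 8 bytes > B = 5, so hash it first: H(key) = 02 f1, then zero-pad to 5 bytes: K' = 02 f1 00 00 00.
XOR each byte with 0x36: 02⊕36=34, f1⊕36=c7, 00⊕36=36, 00⊕36=36, 00⊕36=36.

34c7363636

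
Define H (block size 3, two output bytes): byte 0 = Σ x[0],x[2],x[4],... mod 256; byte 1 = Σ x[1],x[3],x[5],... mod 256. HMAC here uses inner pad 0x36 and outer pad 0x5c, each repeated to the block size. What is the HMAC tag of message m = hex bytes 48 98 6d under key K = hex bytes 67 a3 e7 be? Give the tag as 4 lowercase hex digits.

7a83

Key hex bytes 67 a3 e7 be is 4 bytes > B = 3, so hash it first: H(key) = 4e 61, then zero-pad to 3 bytes: K' = 4e 61 00.
K' ⊕ ipad = 78 57 36.  K' ⊕ opad = 12 3d 5c.
Inner input = (K'⊕ipad) ∥ m = 78 57 36 ∥ 48 98 6d.
Inner hash: even-index sum = 326 mod 256 = 70; odd-index sum = 268 mod 256 = 12 → 46 0c.
Outer input = (K'⊕opad) ∥ inner = 12 3d 5c ∥ 46 0c.
Outer hash (tag): even-index sum = 122 mod 256 = 122; odd-index sum = 131 mod 256 = 131 → 7a 83.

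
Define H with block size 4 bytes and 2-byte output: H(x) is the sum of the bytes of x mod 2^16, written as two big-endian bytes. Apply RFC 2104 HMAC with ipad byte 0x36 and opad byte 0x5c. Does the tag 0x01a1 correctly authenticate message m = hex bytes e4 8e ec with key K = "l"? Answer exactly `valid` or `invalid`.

valid

Key "l" = 6c is 1 byte ≤ B = 4; zero-pad to 4 bytes: K' = 6c 00 00 00.
K' ⊕ ipad = 5a 36 36 36; K' ⊕ opad = 30 5c 5c 5c.
Inner hash: sum = 90+54+54+54+228+142+236 = 858 → 03 5a.
Outer hash (recomputed tag): sum = 48+92+92+92+3+90 = 417 → 01 a1.
Recomputed tag = 01a1; claimed = 01a1 → match.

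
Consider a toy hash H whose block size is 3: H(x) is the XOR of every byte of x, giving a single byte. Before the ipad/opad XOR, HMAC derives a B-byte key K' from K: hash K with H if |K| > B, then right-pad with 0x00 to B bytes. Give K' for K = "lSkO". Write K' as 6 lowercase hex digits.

|K| = 4 > B = 3, so first hash the key.
H(K): XOR 6c⊕53⊕6b⊕4f = 1b.
Zero-pad H(K) = 1b to 3 bytes: K' = 1b 00 00.

1b0000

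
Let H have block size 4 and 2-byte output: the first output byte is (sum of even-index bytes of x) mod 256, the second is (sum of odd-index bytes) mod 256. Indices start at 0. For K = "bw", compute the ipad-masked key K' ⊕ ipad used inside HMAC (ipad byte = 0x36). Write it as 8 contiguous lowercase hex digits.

Key "bw" = 62 77 is 2 bytes ≤ B = 4; zero-pad to 4 bytes: K' = 62 77 00 00.
XOR each byte with 0x36: 62⊕36=54, 77⊕36=41, 00⊕36=36, 00⊕36=36.

54413636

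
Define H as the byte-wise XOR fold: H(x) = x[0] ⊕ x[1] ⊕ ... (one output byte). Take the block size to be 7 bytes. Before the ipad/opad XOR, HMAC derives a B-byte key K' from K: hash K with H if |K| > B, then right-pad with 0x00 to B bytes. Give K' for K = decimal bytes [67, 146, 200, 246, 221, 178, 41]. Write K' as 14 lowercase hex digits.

4392c8f6ddb229

Key decimal bytes [67, 146, 200, 246, 221, 178, 41] = 43 92 c8 f6 dd b2 29 is exactly B = 7 bytes: K' = 43 92 c8 f6 dd b2 29.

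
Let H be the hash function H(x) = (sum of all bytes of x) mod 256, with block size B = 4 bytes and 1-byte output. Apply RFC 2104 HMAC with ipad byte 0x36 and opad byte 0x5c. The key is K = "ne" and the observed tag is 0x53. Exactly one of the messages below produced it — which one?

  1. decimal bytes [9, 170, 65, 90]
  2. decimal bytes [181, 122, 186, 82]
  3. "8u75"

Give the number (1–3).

Key "ne" = 6e 65 is 2 bytes ≤ B = 4; zero-pad to 4 bytes: K' = 6e 65 00 00.
K' ⊕ ipad = 58 53 36 36; K' ⊕ opad = 32 39 5c 5c.
m1: inner = H(58 53 36 36 09 aa 41 5a) = 65; tag = H(32 39 5c 5c 65) = 88
m2: inner = H(58 53 36 36 b5 7a ba 52) = 52; tag = H(32 39 5c 5c 52) = 75
m3: inner = H(58 53 36 36 38 75 37 35) = 30; tag = H(32 39 5c 5c 30) = 53 ← matches

3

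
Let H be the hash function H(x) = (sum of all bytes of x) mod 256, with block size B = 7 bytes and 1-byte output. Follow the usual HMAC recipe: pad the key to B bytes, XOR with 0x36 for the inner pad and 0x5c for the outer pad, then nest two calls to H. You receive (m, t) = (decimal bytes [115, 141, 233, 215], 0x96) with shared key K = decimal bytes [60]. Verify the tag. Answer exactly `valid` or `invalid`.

valid

Key decimal bytes [60] = 3c is 1 byte ≤ B = 7; zero-pad to 7 bytes: K' = 3c 00 00 00 00 00 00.
K' ⊕ ipad = 0a 36 36 36 36 36 36; K' ⊕ opad = 60 5c 5c 5c 5c 5c 5c.
Inner hash: sum = 10+54+54+54+54+54+54+115+141+233+215 = 1038; mod 256 = 14 → 0e.
Outer hash (recomputed tag): sum = 96+92+92+92+92+92+92+14 = 662; mod 256 = 150 → 96.
Recomputed tag = 96; claimed = 96 → match.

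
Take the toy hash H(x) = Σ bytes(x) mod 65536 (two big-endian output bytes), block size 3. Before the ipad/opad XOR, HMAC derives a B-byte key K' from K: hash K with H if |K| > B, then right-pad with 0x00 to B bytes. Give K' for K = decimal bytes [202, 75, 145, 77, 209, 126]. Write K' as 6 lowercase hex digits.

034200

|K| = 6 > B = 3, so first hash the key.
H(K): sum = 202+75+145+77+209+126 = 834 → 03 42.
Zero-pad H(K) = 03 42 to 3 bytes: K' = 03 42 00.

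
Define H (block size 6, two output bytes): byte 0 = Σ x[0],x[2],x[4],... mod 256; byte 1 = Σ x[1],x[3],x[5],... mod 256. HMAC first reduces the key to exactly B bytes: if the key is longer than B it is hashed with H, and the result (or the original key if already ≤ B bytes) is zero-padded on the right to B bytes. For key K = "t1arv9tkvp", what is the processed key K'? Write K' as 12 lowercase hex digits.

35b700000000

|K| = 10 > B = 6, so first hash the key.
H(K): even-index sum = 565 mod 256 = 53; odd-index sum = 439 mod 256 = 183 → 35 b7.
Zero-pad H(K) = 35 b7 to 6 bytes: K' = 35 b7 00 00 00 00.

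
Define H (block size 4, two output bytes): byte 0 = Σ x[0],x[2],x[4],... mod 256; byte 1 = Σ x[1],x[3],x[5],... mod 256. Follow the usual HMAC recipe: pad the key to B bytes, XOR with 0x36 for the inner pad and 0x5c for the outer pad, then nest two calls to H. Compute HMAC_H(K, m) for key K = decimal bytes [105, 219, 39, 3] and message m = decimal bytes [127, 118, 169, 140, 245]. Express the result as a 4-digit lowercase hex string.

Key decimal bytes [105, 219, 39, 3] = 69 db 27 03 is exactly B = 4 bytes: K' = 69 db 27 03.
K' ⊕ ipad = 5f ed 11 35.  K' ⊕ opad = 35 87 7b 5f.
Inner input = (K'⊕ipad) ∥ m = 5f ed 11 35 ∥ 7f 76 a9 8c f5.
Inner hash: even-index sum = 653 mod 256 = 141; odd-index sum = 548 mod 256 = 36 → 8d 24.
Outer input = (K'⊕opad) ∥ inner = 35 87 7b 5f ∥ 8d 24.
Outer hash (tag): even-index sum = 317 mod 256 = 61; odd-index sum = 266 mod 256 = 10 → 3d 0a.

3d0a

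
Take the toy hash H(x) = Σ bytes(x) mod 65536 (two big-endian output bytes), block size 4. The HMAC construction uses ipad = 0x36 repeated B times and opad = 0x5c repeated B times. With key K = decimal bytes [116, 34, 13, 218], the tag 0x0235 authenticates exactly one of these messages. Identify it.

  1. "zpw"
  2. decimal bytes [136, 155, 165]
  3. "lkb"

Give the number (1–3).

Key decimal bytes [116, 34, 13, 218] = 74 22 0d da is exactly B = 4 bytes: K' = 74 22 0d da.
K' ⊕ ipad = 42 14 3b ec; K' ⊕ opad = 28 7e 51 86.
m1: inner = H(42 14 3b ec 7a 70 77) = 02 de; tag = H(28 7e 51 86 02 de) = 025d
m2: inner = H(42 14 3b ec 88 9b a5) = 03 45; tag = H(28 7e 51 86 03 45) = 01c5
m3: inner = H(42 14 3b ec 6c 6b 62) = 02 b6; tag = H(28 7e 51 86 02 b6) = 0235 ← matches

3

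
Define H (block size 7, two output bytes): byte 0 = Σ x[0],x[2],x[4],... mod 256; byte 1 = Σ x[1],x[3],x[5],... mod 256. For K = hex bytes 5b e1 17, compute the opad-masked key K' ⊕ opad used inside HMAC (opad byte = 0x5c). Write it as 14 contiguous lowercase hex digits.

Key hex bytes 5b e1 17 is 3 bytes ≤ B = 7; zero-pad to 7 bytes: K' = 5b e1 17 00 00 00 00.
XOR each byte with 0x5c: 5b⊕5c=07, e1⊕5c=bd, 17⊕5c=4b, 00⊕5c=5c, 00⊕5c=5c, 00⊕5c=5c, 00⊕5c=5c.

07bd4b5c5c5c5c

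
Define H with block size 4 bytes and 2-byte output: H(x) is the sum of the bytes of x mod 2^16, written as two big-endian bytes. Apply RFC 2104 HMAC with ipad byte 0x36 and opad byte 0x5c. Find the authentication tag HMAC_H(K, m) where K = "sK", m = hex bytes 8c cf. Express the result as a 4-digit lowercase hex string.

Key "sK" = 73 4b is 2 bytes ≤ B = 4; zero-pad to 4 bytes: K' = 73 4b 00 00.
K' ⊕ ipad = 45 7d 36 36.  K' ⊕ opad = 2f 17 5c 5c.
Inner input = (K'⊕ipad) ∥ m = 45 7d 36 36 ∥ 8c cf.
Inner hash: sum = 69+125+54+54+140+207 = 649 → 02 89.
Outer input = (K'⊕opad) ∥ inner = 2f 17 5c 5c ∥ 02 89.
Outer hash (tag): sum = 47+23+92+92+2+137 = 393 → 01 89.

0189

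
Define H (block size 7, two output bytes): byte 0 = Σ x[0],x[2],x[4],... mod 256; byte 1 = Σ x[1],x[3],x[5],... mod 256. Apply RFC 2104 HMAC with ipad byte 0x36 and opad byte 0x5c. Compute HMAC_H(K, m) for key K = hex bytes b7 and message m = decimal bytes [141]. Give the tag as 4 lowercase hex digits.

2e37

Key hex bytes b7 is 1 byte ≤ B = 7; zero-pad to 7 bytes: K' = b7 00 00 00 00 00 00.
K' ⊕ ipad = 81 36 36 36 36 36 36.  K' ⊕ opad = eb 5c 5c 5c 5c 5c 5c.
Inner input = (K'⊕ipad) ∥ m = 81 36 36 36 36 36 36 ∥ 8d.
Inner hash: even-index sum = 291 mod 256 = 35; odd-index sum = 303 mod 256 = 47 → 23 2f.
Outer input = (K'⊕opad) ∥ inner = eb 5c 5c 5c 5c 5c 5c ∥ 23 2f.
Outer hash (tag): even-index sum = 558 mod 256 = 46; odd-index sum = 311 mod 256 = 55 → 2e 37.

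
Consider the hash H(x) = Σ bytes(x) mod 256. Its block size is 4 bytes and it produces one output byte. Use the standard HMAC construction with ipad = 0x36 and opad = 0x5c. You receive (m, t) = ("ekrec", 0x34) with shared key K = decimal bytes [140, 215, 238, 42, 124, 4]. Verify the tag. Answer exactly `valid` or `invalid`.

valid

Key decimal bytes [140, 215, 238, 42, 124, 4] = 8c d7 ee 2a 7c 04 is 6 bytes > B = 4, so hash it first: H(key) = fb, then zero-pad to 4 bytes: K' = fb 00 00 00.
K' ⊕ ipad = cd 36 36 36; K' ⊕ opad = a7 5c 5c 5c.
Inner hash: sum = 205+54+54+54+101+107+114+101+99 = 889; mod 256 = 121 → 79.
Outer hash (recomputed tag): sum = 167+92+92+92+121 = 564; mod 256 = 52 → 34.
Recomputed tag = 34; claimed = 34 → match.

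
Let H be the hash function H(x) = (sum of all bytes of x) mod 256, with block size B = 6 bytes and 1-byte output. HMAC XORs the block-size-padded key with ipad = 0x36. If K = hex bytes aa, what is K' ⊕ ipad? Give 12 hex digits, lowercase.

9c3636363636

Key hex bytes aa is 1 byte ≤ B = 6; zero-pad to 6 bytes: K' = aa 00 00 00 00 00.
XOR each byte with 0x36: aa⊕36=9c, 00⊕36=36, 00⊕36=36, 00⊕36=36, 00⊕36=36, 00⊕36=36.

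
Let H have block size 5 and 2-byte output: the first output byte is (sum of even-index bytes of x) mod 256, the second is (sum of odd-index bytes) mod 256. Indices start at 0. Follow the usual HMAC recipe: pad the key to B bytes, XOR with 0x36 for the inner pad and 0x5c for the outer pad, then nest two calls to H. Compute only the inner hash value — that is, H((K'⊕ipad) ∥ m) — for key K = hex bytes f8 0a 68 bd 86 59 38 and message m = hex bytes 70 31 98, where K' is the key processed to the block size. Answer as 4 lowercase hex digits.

Key hex bytes f8 0a 68 bd 86 59 38 is 7 bytes > B = 5, so hash it first: H(key) = 1e 20, then zero-pad to 5 bytes: K' = 1e 20 00 00 00.
K' ⊕ ipad = 28 16 36 36 36.
Inner input = 28 16 36 36 36 ∥ 70 31 98.
Inner hash: even-index sum = 197 mod 256 = 197; odd-index sum = 340 mod 256 = 84 → c5 54.

c554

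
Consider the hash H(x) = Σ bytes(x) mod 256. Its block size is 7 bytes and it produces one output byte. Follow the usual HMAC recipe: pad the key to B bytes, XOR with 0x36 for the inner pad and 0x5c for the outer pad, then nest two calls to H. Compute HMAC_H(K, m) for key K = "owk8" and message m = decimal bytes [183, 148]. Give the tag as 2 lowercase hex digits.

ff

Key "owk8" = 6f 77 6b 38 is 4 bytes ≤ B = 7; zero-pad to 7 bytes: K' = 6f 77 6b 38 00 00 00.
K' ⊕ ipad = 59 41 5d 0e 36 36 36.  K' ⊕ opad = 33 2b 37 64 5c 5c 5c.
Inner input = (K'⊕ipad) ∥ m = 59 41 5d 0e 36 36 36 ∥ b7 94.
Inner hash: sum = 89+65+93+14+54+54+54+183+148 = 754; mod 256 = 242 → f2.
Outer input = (K'⊕opad) ∥ inner = 33 2b 37 64 5c 5c 5c ∥ f2.
Outer hash (tag): sum = 51+43+55+100+92+92+92+242 = 767; mod 256 = 255 → ff.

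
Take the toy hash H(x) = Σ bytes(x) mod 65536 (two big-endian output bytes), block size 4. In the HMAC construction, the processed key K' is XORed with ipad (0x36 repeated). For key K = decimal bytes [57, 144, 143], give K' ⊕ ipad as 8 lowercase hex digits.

0fa6b936

Key decimal bytes [57, 144, 143] = 39 90 8f is 3 bytes ≤ B = 4; zero-pad to 4 bytes: K' = 39 90 8f 00.
XOR each byte with 0x36: 39⊕36=0f, 90⊕36=a6, 8f⊕36=b9, 00⊕36=36.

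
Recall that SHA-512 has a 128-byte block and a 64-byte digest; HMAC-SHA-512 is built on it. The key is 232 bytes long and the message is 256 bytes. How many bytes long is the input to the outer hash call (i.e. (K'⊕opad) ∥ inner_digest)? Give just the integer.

Key is 232 > 128 bytes, so it is hashed to 64 bytes then zero-padded to 128: |K'| = 128.
Outer input = (K'⊕opad) ∥ H(inner) → 128 + 64 = 192 bytes.

192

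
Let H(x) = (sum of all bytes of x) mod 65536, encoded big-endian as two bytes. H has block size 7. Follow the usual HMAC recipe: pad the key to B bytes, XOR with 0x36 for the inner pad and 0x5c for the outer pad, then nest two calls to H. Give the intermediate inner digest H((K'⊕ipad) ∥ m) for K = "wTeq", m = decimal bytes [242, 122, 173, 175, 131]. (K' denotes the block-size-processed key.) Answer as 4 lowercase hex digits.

052a

Key "wTeq" = 77 54 65 71 is 4 bytes ≤ B = 7; zero-pad to 7 bytes: K' = 77 54 65 71 00 00 00.
K' ⊕ ipad = 41 62 53 47 36 36 36.
Inner input = 41 62 53 47 36 36 36 ∥ f2 7a ad af 83.
Inner hash: sum = 65+98+83+71+54+54+54+242+122+173+175+131 = 1322 → 05 2a.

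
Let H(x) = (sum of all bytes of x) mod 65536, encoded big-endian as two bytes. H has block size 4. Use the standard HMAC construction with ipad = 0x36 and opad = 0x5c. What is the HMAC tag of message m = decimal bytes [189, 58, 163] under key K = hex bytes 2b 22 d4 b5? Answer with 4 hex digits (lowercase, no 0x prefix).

0299

Key hex bytes 2b 22 d4 b5 is exactly B = 4 bytes: K' = 2b 22 d4 b5.
K' ⊕ ipad = 1d 14 e2 83.  K' ⊕ opad = 77 7e 88 e9.
Inner input = (K'⊕ipad) ∥ m = 1d 14 e2 83 ∥ bd 3a a3.
Inner hash: sum = 29+20+226+131+189+58+163 = 816 → 03 30.
Outer input = (K'⊕opad) ∥ inner = 77 7e 88 e9 ∥ 03 30.
Outer hash (tag): sum = 119+126+136+233+3+48 = 665 → 02 99.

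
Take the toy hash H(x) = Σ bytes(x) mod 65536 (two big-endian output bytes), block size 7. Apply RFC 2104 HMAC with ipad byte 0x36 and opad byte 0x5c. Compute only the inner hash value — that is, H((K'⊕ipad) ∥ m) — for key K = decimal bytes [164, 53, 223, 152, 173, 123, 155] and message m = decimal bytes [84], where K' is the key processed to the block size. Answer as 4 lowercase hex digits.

Key decimal bytes [164, 53, 223, 152, 173, 123, 155] = a4 35 df 98 ad 7b 9b is exactly B = 7 bytes: K' = a4 35 df 98 ad 7b 9b.
K' ⊕ ipad = 92 03 e9 ae 9b 4d ad.
Inner input = 92 03 e9 ae 9b 4d ad ∥ 54.
Inner hash: sum = 146+3+233+174+155+77+173+84 = 1045 → 04 15.

0415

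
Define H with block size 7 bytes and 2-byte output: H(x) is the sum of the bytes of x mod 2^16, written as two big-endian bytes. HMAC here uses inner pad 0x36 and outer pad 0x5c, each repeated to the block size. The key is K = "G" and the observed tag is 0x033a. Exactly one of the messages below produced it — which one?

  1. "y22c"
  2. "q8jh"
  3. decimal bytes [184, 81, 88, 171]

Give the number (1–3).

Key "G" = 47 is 1 byte ≤ B = 7; zero-pad to 7 bytes: K' = 47 00 00 00 00 00 00.
K' ⊕ ipad = 71 36 36 36 36 36 36; K' ⊕ opad = 1b 5c 5c 5c 5c 5c 5c.
m1: inner = H(71 36 36 36 36 36 36 79 32 32 63) = 02 f5; tag = H(1b 5c 5c 5c 5c 5c 5c 02 f5) = 033a ← matches
m2: inner = H(71 36 36 36 36 36 36 71 38 6a 68) = 03 30; tag = H(1b 5c 5c 5c 5c 5c 5c 03 30) = 0276
m3: inner = H(71 36 36 36 36 36 36 b8 51 58 ab) = 03 c1; tag = H(1b 5c 5c 5c 5c 5c 5c 03 c1) = 0307

1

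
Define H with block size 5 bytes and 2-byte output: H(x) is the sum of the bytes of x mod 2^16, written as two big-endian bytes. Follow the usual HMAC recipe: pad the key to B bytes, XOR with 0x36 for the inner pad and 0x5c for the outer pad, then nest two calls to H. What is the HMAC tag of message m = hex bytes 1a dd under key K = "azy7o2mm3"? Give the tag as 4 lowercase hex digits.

02b6

Key "azy7o2mm3" = 61 7a 79 37 6f 32 6d 6d 33 is 9 bytes > B = 5, so hash it first: H(key) = 03 39, then zero-pad to 5 bytes: K' = 03 39 00 00 00.
K' ⊕ ipad = 35 0f 36 36 36.  K' ⊕ opad = 5f 65 5c 5c 5c.
Inner input = (K'⊕ipad) ∥ m = 35 0f 36 36 36 ∥ 1a dd.
Inner hash: sum = 53+15+54+54+54+26+221 = 477 → 01 dd.
Outer input = (K'⊕opad) ∥ inner = 5f 65 5c 5c 5c ∥ 01 dd.
Outer hash (tag): sum = 95+101+92+92+92+1+221 = 694 → 02 b6.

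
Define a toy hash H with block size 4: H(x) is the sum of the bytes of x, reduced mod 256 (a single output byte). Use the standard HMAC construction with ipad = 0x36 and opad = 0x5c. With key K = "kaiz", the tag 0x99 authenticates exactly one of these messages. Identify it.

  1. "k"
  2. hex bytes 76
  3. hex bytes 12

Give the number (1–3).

1

Key "kaiz" = 6b 61 69 7a is exactly B = 4 bytes: K' = 6b 61 69 7a.
K' ⊕ ipad = 5d 57 5f 4c; K' ⊕ opad = 37 3d 35 26.
m1: inner = H(5d 57 5f 4c 6b) = ca; tag = H(37 3d 35 26 ca) = 99 ← matches
m2: inner = H(5d 57 5f 4c 76) = d5; tag = H(37 3d 35 26 d5) = a4
m3: inner = H(5d 57 5f 4c 12) = 71; tag = H(37 3d 35 26 71) = 40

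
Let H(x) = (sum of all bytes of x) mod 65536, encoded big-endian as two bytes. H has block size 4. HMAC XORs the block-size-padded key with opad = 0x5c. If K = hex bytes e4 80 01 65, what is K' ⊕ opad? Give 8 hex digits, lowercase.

Key hex bytes e4 80 01 65 is exactly B = 4 bytes: K' = e4 80 01 65.
XOR each byte with 0x5c: e4⊕5c=b8, 80⊕5c=dc, 01⊕5c=5d, 65⊕5c=39.

b8dc5d39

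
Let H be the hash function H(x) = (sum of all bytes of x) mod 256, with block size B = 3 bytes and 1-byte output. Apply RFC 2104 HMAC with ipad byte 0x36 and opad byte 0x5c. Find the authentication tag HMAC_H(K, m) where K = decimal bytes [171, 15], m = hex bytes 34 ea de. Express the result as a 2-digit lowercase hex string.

ae

Key decimal bytes [171, 15] = ab 0f is 2 bytes ≤ B = 3; zero-pad to 3 bytes: K' = ab 0f 00.
K' ⊕ ipad = 9d 39 36.  K' ⊕ opad = f7 53 5c.
Inner input = (K'⊕ipad) ∥ m = 9d 39 36 ∥ 34 ea de.
Inner hash: sum = 157+57+54+52+234+222 = 776; mod 256 = 8 → 08.
Outer input = (K'⊕opad) ∥ inner = f7 53 5c ∥ 08.
Outer hash (tag): sum = 247+83+92+8 = 430; mod 256 = 174 → ae.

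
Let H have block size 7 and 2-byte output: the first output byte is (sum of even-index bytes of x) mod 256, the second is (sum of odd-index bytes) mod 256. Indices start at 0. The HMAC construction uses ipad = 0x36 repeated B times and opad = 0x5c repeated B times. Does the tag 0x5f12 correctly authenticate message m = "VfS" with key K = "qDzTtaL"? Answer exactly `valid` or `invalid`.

Key "qDzTtaL" = 71 44 7a 54 74 61 4c is exactly B = 7 bytes: K' = 71 44 7a 54 74 61 4c.
K' ⊕ ipad = 47 72 4c 62 42 57 7a; K' ⊕ opad = 2d 18 26 08 28 3d 10.
Inner hash: even-index sum = 437 mod 256 = 181; odd-index sum = 468 mod 256 = 212 → b5 d4.
Outer hash (recomputed tag): even-index sum = 351 mod 256 = 95; odd-index sum = 274 mod 256 = 18 → 5f 12.
Recomputed tag = 5f12; claimed = 5f12 → match.

valid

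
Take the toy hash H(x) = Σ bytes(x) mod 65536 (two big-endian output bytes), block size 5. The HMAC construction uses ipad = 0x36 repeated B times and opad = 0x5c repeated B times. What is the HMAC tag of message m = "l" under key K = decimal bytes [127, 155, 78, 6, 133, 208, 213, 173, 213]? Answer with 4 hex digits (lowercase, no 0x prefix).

0221

Key decimal bytes [127, 155, 78, 6, 133, 208, 213, 173, 213] = 7f 9b 4e 06 85 d0 d5 ad d5 is 9 bytes > B = 5, so hash it first: H(key) = 05 1a, then zero-pad to 5 bytes: K' = 05 1a 00 00 00.
K' ⊕ ipad = 33 2c 36 36 36.  K' ⊕ opad = 59 46 5c 5c 5c.
Inner input = (K'⊕ipad) ∥ m = 33 2c 36 36 36 ∥ 6c.
Inner hash: sum = 51+44+54+54+54+108 = 365 → 01 6d.
Outer input = (K'⊕opad) ∥ inner = 59 46 5c 5c 5c ∥ 01 6d.
Outer hash (tag): sum = 89+70+92+92+92+1+109 = 545 → 02 21.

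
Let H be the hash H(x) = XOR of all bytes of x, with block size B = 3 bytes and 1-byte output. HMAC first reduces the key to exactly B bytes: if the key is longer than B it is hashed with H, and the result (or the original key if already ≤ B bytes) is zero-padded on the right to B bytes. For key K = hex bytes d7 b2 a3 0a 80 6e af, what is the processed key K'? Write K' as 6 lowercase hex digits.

|K| = 7 > B = 3, so first hash the key.
H(K): XOR d7⊕b2⊕a3⊕0a⊕80⊕6e⊕af = 8d.
Zero-pad H(K) = 8d to 3 bytes: K' = 8d 00 00.

8d0000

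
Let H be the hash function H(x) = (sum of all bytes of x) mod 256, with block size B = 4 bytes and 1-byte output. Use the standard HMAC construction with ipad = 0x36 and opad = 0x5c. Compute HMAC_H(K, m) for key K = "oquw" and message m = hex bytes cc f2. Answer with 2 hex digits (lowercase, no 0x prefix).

Key "oquw" = 6f 71 75 77 is exactly B = 4 bytes: K' = 6f 71 75 77.
K' ⊕ ipad = 59 47 43 41.  K' ⊕ opad = 33 2d 29 2b.
Inner input = (K'⊕ipad) ∥ m = 59 47 43 41 ∥ cc f2.
Inner hash: sum = 89+71+67+65+204+242 = 738; mod 256 = 226 → e2.
Outer input = (K'⊕opad) ∥ inner = 33 2d 29 2b ∥ e2.
Outer hash (tag): sum = 51+45+41+43+226 = 406; mod 256 = 150 → 96.

96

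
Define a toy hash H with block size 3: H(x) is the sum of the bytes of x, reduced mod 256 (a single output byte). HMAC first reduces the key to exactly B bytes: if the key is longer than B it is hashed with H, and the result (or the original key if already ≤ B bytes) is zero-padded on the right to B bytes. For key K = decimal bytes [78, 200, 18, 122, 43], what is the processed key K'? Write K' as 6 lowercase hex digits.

cd0000

|K| = 5 > B = 3, so first hash the key.
H(K): sum = 78+200+18+122+43 = 461; mod 256 = 205 → cd.
Zero-pad H(K) = cd to 3 bytes: K' = cd 00 00.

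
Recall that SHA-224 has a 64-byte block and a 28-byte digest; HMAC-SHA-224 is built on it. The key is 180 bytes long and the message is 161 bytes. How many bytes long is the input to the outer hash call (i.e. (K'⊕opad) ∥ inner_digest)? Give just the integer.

Key is 180 > 64 bytes, so it is hashed to 28 bytes then zero-padded to 64: |K'| = 64.
Outer input = (K'⊕opad) ∥ H(inner) → 64 + 28 = 92 bytes.

92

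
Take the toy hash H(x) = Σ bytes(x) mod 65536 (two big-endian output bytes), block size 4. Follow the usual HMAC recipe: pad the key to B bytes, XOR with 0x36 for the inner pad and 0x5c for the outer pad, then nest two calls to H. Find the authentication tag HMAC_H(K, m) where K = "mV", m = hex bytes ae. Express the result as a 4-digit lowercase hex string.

Key "mV" = 6d 56 is 2 bytes ≤ B = 4; zero-pad to 4 bytes: K' = 6d 56 00 00.
K' ⊕ ipad = 5b 60 36 36.  K' ⊕ opad = 31 0a 5c 5c.
Inner input = (K'⊕ipad) ∥ m = 5b 60 36 36 ∥ ae.
Inner hash: sum = 91+96+54+54+174 = 469 → 01 d5.
Outer input = (K'⊕opad) ∥ inner = 31 0a 5c 5c ∥ 01 d5.
Outer hash (tag): sum = 49+10+92+92+1+213 = 457 → 01 c9.

01c9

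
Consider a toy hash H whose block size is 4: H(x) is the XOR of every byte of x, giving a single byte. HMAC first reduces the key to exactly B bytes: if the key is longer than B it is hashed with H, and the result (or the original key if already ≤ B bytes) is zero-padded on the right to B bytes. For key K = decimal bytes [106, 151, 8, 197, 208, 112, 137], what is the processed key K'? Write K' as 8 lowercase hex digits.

|K| = 7 > B = 4, so first hash the key.
H(K): XOR 6a⊕97⊕08⊕c5⊕d0⊕70⊕89 = 19.
Zero-pad H(K) = 19 to 4 bytes: K' = 19 00 00 00.

19000000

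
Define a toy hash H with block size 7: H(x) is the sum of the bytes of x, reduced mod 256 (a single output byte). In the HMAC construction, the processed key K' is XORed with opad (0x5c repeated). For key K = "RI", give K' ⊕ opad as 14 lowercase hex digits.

0e155c5c5c5c5c

Key "RI" = 52 49 is 2 bytes ≤ B = 7; zero-pad to 7 bytes: K' = 52 49 00 00 00 00 00.
XOR each byte with 0x5c: 52⊕5c=0e, 49⊕5c=15, 00⊕5c=5c, 00⊕5c=5c, 00⊕5c=5c, 00⊕5c=5c, 00⊕5c=5c.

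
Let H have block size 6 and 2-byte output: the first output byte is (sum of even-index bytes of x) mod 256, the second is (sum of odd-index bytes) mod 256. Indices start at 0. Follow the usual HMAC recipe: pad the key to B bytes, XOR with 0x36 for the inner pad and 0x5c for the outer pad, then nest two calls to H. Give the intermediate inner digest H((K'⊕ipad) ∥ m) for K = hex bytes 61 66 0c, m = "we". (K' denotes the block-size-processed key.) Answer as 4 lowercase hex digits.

3e21

Key hex bytes 61 66 0c is 3 bytes ≤ B = 6; zero-pad to 6 bytes: K' = 61 66 0c 00 00 00.
K' ⊕ ipad = 57 50 3a 36 36 36.
Inner input = 57 50 3a 36 36 36 ∥ 77 65.
Inner hash: even-index sum = 318 mod 256 = 62; odd-index sum = 289 mod 256 = 33 → 3e 21.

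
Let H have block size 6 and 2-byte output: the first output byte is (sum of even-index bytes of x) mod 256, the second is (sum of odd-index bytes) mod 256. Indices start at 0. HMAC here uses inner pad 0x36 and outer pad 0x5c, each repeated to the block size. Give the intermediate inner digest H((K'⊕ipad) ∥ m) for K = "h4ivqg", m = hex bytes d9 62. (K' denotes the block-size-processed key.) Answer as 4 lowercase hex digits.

ddf5

Key "h4ivqg" = 68 34 69 76 71 67 is exactly B = 6 bytes: K' = 68 34 69 76 71 67.
K' ⊕ ipad = 5e 02 5f 40 47 51.
Inner input = 5e 02 5f 40 47 51 ∥ d9 62.
Inner hash: even-index sum = 477 mod 256 = 221; odd-index sum = 245 mod 256 = 245 → dd f5.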